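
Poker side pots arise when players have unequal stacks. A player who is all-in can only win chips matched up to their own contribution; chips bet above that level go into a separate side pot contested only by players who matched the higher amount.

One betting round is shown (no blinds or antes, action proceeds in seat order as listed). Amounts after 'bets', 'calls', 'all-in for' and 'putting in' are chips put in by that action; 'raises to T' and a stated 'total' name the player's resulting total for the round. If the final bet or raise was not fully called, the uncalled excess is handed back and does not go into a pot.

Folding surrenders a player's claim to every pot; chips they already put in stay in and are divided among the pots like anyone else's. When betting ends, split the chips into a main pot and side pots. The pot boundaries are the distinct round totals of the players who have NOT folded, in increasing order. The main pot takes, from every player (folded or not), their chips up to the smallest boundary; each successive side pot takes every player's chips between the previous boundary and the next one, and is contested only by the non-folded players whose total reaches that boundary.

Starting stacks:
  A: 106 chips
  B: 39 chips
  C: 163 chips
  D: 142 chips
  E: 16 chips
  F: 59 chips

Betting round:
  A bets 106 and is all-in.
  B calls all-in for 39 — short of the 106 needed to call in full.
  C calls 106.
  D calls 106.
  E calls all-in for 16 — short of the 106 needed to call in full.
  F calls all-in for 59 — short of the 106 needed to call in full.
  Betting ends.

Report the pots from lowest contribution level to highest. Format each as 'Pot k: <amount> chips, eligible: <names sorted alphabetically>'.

Pot 1: 96 chips, eligible: A, B, C, D, E, F
Pot 2: 115 chips, eligible: A, B, C, D, F
Pot 3: 80 chips, eligible: A, C, D, F
Pot 4: 141 chips, eligible: A, C, D

Derivation:
Contributions: A=106, B=39, C=106, D=106, E=16, F=59
Pot levels (distinct totals of non-folded players): 16, 39, 59, 106
Layer 1-16: 16 each from A, B, C, D, E, F = 16*6 = 96 chips; eligible A, B, C, D, E, F
Layer 17-39: 23 each from A, B, C, D, F = 23*5 = 115 chips; eligible A, B, C, D, F
Layer 40-59: 20 each from A, C, D, F = 20*4 = 80 chips; eligible A, C, D, F
Layer 60-106: 47 each from A, C, D = 47*3 = 141 chips; eligible A, C, D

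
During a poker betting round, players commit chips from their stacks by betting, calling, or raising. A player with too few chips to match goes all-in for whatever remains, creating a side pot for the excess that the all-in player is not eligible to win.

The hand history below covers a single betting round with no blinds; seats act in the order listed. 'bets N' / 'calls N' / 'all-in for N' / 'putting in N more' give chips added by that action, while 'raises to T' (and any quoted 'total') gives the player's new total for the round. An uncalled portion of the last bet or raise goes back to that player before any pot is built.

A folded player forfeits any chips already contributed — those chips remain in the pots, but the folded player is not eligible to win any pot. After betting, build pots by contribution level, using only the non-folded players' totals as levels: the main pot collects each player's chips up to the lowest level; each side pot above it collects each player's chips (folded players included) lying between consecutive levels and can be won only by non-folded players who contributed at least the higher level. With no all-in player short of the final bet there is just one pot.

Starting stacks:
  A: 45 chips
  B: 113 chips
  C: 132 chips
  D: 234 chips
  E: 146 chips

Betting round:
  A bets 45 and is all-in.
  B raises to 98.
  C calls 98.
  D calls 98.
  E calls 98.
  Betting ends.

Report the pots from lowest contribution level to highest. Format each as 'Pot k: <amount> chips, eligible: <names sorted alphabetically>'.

Contributions: A=45, B=98, C=98, D=98, E=98
Pot levels (distinct totals of non-folded players): 45, 98
Layer 1-45: 45 each from A, B, C, D, E = 45*5 = 225 chips; eligible A, B, C, D, E
Layer 46-98: 53 each from B, C, D, E = 53*4 = 212 chips; eligible B, C, D, E

Pot 1: 225 chips, eligible: A, B, C, D, E
Pot 2: 212 chips, eligible: B, C, D, E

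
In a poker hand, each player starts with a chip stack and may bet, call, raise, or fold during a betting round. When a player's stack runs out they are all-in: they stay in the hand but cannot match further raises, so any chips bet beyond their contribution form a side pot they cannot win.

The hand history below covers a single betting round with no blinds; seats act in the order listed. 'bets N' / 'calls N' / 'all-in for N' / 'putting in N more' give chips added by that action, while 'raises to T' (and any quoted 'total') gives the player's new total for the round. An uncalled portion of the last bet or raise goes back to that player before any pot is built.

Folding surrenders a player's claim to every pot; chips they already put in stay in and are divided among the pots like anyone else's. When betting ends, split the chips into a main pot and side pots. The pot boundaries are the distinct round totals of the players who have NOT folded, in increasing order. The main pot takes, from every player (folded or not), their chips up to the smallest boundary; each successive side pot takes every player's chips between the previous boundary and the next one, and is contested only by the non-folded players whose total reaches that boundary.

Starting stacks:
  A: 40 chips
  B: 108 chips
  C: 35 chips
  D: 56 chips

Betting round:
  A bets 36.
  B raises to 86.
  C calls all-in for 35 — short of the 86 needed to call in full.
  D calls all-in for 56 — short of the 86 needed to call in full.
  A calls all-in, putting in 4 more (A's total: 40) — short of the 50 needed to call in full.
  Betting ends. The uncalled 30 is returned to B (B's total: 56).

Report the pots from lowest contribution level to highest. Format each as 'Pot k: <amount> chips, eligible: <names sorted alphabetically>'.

Pot 1: 140 chips, eligible: A, B, C, D
Pot 2: 15 chips, eligible: A, B, D
Pot 3: 32 chips, eligible: B, D

Derivation:
Contributions (after 30 returned to B): A=40, B=56, C=35, D=56
Pot levels (distinct totals of non-folded players): 35, 40, 56
Layer 1-35: 35 each from A, B, C, D = 35*4 = 140 chips; eligible A, B, C, D
Layer 36-40: 5 each from A, B, D = 5*3 = 15 chips; eligible A, B, D
Layer 41-56: 16 each from B, D = 16*2 = 32 chips; eligible B, D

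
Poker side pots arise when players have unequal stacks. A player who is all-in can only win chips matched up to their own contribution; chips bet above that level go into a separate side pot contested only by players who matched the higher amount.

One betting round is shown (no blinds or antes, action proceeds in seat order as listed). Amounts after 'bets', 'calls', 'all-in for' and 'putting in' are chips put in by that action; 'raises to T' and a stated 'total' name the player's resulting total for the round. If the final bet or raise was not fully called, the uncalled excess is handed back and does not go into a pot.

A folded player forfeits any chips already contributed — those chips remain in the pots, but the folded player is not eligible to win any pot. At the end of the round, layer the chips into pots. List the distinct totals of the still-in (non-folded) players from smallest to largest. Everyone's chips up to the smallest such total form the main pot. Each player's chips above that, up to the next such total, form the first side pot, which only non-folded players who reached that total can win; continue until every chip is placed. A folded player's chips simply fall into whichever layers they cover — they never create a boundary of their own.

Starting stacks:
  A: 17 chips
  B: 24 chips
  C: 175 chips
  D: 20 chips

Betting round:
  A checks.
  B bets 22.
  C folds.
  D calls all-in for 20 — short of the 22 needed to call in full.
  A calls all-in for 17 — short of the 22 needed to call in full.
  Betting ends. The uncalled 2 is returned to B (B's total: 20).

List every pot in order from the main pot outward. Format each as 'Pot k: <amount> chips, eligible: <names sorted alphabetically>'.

Contributions (after 2 returned to B): A=17, B=20, D=20
Folded: C
Pot levels (distinct totals of non-folded players): 17, 20
Layer 1-17: 17 each from A, B, D = 17*3 = 51 chips; eligible A, B, D
Layer 18-20: 3 each from B, D = 3*2 = 6 chips; eligible B, D

Pot 1: 51 chips, eligible: A, B, D
Pot 2: 6 chips, eligible: B, D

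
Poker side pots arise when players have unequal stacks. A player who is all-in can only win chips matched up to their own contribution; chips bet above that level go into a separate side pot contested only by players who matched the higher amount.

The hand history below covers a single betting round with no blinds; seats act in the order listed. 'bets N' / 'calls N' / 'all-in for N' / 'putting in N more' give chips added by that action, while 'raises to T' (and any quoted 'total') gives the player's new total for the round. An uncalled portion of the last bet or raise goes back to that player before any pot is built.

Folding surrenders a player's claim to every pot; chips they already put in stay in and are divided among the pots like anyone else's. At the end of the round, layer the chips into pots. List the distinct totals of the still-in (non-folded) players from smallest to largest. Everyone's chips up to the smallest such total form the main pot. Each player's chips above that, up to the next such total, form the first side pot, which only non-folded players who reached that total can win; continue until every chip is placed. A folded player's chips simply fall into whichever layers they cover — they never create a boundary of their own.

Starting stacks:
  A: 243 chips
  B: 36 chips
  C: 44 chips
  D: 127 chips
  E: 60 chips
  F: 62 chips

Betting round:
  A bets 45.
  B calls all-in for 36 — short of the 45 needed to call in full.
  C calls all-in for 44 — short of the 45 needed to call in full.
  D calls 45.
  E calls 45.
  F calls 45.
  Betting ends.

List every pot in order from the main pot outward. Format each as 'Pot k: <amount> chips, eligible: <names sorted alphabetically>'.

Pot 1: 216 chips, eligible: A, B, C, D, E, F
Pot 2: 40 chips, eligible: A, C, D, E, F
Pot 3: 4 chips, eligible: A, D, E, F

Derivation:
Contributions: A=45, B=36, C=44, D=45, E=45, F=45
Pot levels (distinct totals of non-folded players): 36, 44, 45
Layer 1-36: 36 each from A, B, C, D, E, F = 36*6 = 216 chips; eligible A, B, C, D, E, F
Layer 37-44: 8 each from A, C, D, E, F = 8*5 = 40 chips; eligible A, C, D, E, F
Layer 45-45: 1 each from A, D, E, F = 1*4 = 4 chips; eligible A, D, E, F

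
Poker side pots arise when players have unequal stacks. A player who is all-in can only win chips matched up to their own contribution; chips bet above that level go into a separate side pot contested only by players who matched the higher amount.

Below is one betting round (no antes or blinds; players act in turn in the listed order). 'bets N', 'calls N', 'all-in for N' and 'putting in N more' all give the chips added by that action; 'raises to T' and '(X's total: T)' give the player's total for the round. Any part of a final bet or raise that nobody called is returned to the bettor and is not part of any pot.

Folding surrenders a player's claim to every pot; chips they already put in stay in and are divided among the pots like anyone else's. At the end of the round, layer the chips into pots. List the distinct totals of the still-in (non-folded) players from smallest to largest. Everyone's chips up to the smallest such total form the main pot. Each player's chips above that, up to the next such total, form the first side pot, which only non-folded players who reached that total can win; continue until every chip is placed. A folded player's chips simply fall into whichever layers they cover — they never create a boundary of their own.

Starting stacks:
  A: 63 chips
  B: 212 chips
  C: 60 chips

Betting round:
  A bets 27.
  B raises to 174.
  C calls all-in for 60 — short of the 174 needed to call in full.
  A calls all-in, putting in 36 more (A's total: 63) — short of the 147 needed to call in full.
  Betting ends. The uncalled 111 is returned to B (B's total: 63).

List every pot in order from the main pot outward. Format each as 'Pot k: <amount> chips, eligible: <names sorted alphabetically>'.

Pot 1: 180 chips, eligible: A, B, C
Pot 2: 6 chips, eligible: A, B

Derivation:
Contributions (after 111 returned to B): A=63, B=63, C=60
Pot levels (distinct totals of non-folded players): 60, 63
Layer 1-60: 60 each from A, B, C = 60*3 = 180 chips; eligible A, B, C
Layer 61-63: 3 each from A, B = 3*2 = 6 chips; eligible A, B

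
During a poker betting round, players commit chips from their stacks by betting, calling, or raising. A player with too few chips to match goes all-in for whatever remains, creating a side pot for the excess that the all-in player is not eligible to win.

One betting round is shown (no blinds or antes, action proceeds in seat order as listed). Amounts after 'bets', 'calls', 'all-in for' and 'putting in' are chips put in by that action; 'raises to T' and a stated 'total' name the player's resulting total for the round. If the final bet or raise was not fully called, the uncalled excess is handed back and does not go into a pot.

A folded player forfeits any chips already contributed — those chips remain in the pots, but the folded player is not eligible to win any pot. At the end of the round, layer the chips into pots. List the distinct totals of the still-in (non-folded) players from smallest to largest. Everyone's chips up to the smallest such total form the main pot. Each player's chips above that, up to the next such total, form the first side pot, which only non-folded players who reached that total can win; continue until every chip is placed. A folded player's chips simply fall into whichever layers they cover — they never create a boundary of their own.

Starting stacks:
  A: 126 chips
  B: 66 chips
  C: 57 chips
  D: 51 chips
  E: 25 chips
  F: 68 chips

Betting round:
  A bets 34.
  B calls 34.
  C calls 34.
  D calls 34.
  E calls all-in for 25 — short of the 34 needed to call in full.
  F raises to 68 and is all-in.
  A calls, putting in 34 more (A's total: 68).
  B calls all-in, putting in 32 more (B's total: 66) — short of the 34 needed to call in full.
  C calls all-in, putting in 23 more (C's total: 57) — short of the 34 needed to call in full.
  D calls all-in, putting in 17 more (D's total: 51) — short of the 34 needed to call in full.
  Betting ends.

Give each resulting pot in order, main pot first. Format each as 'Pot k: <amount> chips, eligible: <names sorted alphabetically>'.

Contributions: A=68, B=66, C=57, D=51, E=25, F=68
Pot levels (distinct totals of non-folded players): 25, 51, 57, 66, 68
Layer 1-25: 25 each from A, B, C, D, E, F = 25*6 = 150 chips; eligible A, B, C, D, E, F
Layer 26-51: 26 each from A, B, C, D, F = 26*5 = 130 chips; eligible A, B, C, D, F
Layer 52-57: 6 each from A, B, C, F = 6*4 = 24 chips; eligible A, B, C, F
Layer 58-66: 9 each from A, B, F = 9*3 = 27 chips; eligible A, B, F
Layer 67-68: 2 each from A, F = 2*2 = 4 chips; eligible A, F

Pot 1: 150 chips, eligible: A, B, C, D, E, F
Pot 2: 130 chips, eligible: A, B, C, D, F
Pot 3: 24 chips, eligible: A, B, C, F
Pot 4: 27 chips, eligible: A, B, F
Pot 5: 4 chips, eligible: A, F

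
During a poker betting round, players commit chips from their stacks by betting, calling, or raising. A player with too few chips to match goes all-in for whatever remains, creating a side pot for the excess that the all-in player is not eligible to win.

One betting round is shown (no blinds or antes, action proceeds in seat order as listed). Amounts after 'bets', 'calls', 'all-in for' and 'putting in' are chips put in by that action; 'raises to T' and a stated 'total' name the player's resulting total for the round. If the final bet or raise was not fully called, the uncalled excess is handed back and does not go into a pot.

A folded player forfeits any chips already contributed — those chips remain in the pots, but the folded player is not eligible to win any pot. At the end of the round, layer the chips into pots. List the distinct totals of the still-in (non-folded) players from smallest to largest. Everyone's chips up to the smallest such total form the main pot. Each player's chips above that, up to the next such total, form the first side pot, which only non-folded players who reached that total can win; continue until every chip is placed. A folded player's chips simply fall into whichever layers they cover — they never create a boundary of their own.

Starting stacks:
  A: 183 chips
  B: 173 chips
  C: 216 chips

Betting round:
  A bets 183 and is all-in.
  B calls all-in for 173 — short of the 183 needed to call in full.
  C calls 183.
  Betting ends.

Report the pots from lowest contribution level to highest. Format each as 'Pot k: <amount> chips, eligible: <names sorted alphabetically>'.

Pot 1: 519 chips, eligible: A, B, C
Pot 2: 20 chips, eligible: A, C

Derivation:
Contributions: A=183, B=173, C=183
Pot levels (distinct totals of non-folded players): 173, 183
Layer 1-173: 173 each from A, B, C = 173*3 = 519 chips; eligible A, B, C
Layer 174-183: 10 each from A, C = 10*2 = 20 chips; eligible A, C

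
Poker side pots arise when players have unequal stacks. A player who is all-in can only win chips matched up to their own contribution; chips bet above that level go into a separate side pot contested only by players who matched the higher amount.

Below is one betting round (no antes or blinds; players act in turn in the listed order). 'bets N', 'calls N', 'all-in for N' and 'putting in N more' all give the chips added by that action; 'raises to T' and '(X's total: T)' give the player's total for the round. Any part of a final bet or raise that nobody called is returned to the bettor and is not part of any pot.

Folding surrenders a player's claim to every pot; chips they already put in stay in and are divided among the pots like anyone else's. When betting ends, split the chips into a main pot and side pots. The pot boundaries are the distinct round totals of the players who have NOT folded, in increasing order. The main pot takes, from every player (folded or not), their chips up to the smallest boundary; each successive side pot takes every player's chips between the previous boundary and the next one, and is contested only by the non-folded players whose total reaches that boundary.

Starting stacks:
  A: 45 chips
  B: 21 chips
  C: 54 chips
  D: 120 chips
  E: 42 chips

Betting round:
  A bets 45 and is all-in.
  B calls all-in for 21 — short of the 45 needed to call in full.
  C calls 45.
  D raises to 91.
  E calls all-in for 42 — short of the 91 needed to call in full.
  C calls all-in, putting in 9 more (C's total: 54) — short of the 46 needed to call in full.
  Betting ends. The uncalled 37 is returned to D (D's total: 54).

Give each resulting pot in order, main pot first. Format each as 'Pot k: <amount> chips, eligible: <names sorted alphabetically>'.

Contributions (after 37 returned to D): A=45, B=21, C=54, D=54, E=42
Pot levels (distinct totals of non-folded players): 21, 42, 45, 54
Layer 1-21: 21 each from A, B, C, D, E = 21*5 = 105 chips; eligible A, B, C, D, E
Layer 22-42: 21 each from A, C, D, E = 21*4 = 84 chips; eligible A, C, D, E
Layer 43-45: 3 each from A, C, D = 3*3 = 9 chips; eligible A, C, D
Layer 46-54: 9 each from C, D = 9*2 = 18 chips; eligible C, D

Pot 1: 105 chips, eligible: A, B, C, D, E
Pot 2: 84 chips, eligible: A, C, D, E
Pot 3: 9 chips, eligible: A, C, D
Pot 4: 18 chips, eligible: C, D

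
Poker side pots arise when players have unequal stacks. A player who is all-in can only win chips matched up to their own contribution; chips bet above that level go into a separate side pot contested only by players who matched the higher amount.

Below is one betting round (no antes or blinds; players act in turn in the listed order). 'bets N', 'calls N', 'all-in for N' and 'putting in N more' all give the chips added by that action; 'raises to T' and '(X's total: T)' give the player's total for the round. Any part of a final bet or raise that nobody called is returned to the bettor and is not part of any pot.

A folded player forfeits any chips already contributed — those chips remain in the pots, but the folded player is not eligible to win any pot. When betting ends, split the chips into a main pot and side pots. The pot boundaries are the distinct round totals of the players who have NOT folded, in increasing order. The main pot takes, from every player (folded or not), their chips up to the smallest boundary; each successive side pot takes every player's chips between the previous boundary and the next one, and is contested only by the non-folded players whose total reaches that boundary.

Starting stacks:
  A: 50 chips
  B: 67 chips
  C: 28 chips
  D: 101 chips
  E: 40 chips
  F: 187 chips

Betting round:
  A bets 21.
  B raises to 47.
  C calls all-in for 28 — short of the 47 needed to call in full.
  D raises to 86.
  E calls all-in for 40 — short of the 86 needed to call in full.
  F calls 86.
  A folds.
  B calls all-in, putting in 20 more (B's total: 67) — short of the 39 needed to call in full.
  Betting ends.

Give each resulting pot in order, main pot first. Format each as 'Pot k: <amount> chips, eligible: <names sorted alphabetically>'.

Contributions: A=21, B=67, C=28, D=86, E=40, F=86
Folded: A
Pot levels (distinct totals of non-folded players): 28, 40, 67, 86
Layer 1-28: A 21 + B 28 + C 28 + D 28 + E 28 + F 28 = 161 chips; eligible B, C, D, E, F
Layer 29-40: 12 each from B, D, E, F = 12*4 = 48 chips; eligible B, D, E, F
Layer 41-67: 27 each from B, D, F = 27*3 = 81 chips; eligible B, D, F
Layer 68-86: 19 each from D, F = 19*2 = 38 chips; eligible D, F

Pot 1: 161 chips, eligible: B, C, D, E, F
Pot 2: 48 chips, eligible: B, D, E, F
Pot 3: 81 chips, eligible: B, D, F
Pot 4: 38 chips, eligible: D, F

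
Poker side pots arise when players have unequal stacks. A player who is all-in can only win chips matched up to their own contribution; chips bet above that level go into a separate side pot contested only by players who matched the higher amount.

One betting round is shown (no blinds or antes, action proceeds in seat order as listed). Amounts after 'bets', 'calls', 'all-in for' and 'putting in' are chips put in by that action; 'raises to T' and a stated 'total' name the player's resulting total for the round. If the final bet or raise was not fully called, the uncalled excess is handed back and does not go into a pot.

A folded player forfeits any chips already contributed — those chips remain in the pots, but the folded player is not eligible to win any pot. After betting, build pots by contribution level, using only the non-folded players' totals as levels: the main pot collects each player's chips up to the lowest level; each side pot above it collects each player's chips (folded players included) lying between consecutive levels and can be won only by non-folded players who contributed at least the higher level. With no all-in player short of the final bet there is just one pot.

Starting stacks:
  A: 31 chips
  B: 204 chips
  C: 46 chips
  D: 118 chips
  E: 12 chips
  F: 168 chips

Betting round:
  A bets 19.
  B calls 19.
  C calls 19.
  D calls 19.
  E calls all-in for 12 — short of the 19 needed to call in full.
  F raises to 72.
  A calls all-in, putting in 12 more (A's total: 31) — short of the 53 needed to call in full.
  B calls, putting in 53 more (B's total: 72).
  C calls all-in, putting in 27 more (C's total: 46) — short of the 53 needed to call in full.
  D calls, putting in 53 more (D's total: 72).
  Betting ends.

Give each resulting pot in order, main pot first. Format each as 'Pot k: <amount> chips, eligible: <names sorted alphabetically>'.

Contributions: A=31, B=72, C=46, D=72, E=12, F=72
Pot levels (distinct totals of non-folded players): 12, 31, 46, 72
Layer 1-12: 12 each from A, B, C, D, E, F = 12*6 = 72 chips; eligible A, B, C, D, E, F
Layer 13-31: 19 each from A, B, C, D, F = 19*5 = 95 chips; eligible A, B, C, D, F
Layer 32-46: 15 each from B, C, D, F = 15*4 = 60 chips; eligible B, C, D, F
Layer 47-72: 26 each from B, D, F = 26*3 = 78 chips; eligible B, D, F

Pot 1: 72 chips, eligible: A, B, C, D, E, F
Pot 2: 95 chips, eligible: A, B, C, D, F
Pot 3: 60 chips, eligible: B, C, D, F
Pot 4: 78 chips, eligible: B, D, F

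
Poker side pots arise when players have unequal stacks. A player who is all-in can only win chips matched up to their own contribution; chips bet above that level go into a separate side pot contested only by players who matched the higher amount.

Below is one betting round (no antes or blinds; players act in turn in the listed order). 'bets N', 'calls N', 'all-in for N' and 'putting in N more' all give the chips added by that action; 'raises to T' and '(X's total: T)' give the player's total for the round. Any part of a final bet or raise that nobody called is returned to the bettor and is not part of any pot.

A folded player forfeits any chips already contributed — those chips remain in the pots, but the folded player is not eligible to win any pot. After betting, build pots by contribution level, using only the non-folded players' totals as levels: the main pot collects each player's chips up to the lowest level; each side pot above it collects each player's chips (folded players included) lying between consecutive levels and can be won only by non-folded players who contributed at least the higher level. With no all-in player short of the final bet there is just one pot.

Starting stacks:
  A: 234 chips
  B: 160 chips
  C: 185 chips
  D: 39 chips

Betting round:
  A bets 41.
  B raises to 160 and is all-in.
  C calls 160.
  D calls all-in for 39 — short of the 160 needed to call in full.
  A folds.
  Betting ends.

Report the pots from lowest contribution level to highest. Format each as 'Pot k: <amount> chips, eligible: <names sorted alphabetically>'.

Contributions: A=41, B=160, C=160, D=39
Folded: A
Pot levels (distinct totals of non-folded players): 39, 160
Layer 1-39: 39 each from A, B, C, D = 39*4 = 156 chips; eligible B, C, D
Layer 40-160: A 2 + B 121 + C 121 = 244 chips; eligible B, C

Pot 1: 156 chips, eligible: B, C, D
Pot 2: 244 chips, eligible: B, C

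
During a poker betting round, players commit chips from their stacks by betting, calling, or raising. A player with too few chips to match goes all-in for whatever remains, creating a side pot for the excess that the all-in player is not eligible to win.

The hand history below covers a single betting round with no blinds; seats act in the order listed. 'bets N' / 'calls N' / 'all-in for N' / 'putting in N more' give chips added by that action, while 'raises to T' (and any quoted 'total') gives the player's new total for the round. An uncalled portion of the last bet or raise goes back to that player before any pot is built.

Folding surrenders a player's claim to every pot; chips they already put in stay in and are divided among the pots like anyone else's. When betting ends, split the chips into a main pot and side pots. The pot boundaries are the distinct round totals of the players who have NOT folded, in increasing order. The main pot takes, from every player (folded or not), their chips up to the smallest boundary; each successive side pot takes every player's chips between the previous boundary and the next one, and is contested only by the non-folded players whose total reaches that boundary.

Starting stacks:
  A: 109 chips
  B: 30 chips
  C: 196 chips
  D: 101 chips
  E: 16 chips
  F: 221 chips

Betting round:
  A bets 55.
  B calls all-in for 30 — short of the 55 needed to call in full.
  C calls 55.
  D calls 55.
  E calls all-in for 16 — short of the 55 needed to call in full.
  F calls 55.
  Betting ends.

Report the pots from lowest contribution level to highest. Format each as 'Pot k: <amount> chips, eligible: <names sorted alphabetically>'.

Contributions: A=55, B=30, C=55, D=55, E=16, F=55
Pot levels (distinct totals of non-folded players): 16, 30, 55
Layer 1-16: 16 each from A, B, C, D, E, F = 16*6 = 96 chips; eligible A, B, C, D, E, F
Layer 17-30: 14 each from A, B, C, D, F = 14*5 = 70 chips; eligible A, B, C, D, F
Layer 31-55: 25 each from A, C, D, F = 25*4 = 100 chips; eligible A, C, D, F

Pot 1: 96 chips, eligible: A, B, C, D, E, F
Pot 2: 70 chips, eligible: A, B, C, D, F
Pot 3: 100 chips, eligible: A, C, D, F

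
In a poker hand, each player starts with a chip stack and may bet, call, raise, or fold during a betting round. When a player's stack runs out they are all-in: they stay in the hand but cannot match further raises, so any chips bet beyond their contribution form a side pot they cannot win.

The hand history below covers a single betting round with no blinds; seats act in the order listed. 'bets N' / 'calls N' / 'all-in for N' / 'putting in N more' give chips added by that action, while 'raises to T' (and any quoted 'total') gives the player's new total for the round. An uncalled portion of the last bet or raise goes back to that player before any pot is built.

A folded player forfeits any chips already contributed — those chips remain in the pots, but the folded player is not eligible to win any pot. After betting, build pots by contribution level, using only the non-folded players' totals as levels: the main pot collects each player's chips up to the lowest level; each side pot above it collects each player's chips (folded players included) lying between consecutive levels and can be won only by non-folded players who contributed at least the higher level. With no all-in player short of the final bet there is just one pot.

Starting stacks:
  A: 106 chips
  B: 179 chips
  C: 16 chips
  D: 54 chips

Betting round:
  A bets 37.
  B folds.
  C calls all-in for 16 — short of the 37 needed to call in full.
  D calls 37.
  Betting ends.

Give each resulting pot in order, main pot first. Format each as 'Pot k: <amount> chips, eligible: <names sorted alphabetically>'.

Pot 1: 48 chips, eligible: A, C, D
Pot 2: 42 chips, eligible: A, D

Derivation:
Contributions: A=37, C=16, D=37
Folded: B
Pot levels (distinct totals of non-folded players): 16, 37
Layer 1-16: 16 each from A, C, D = 16*3 = 48 chips; eligible A, C, D
Layer 17-37: 21 each from A, D = 21*2 = 42 chips; eligible A, D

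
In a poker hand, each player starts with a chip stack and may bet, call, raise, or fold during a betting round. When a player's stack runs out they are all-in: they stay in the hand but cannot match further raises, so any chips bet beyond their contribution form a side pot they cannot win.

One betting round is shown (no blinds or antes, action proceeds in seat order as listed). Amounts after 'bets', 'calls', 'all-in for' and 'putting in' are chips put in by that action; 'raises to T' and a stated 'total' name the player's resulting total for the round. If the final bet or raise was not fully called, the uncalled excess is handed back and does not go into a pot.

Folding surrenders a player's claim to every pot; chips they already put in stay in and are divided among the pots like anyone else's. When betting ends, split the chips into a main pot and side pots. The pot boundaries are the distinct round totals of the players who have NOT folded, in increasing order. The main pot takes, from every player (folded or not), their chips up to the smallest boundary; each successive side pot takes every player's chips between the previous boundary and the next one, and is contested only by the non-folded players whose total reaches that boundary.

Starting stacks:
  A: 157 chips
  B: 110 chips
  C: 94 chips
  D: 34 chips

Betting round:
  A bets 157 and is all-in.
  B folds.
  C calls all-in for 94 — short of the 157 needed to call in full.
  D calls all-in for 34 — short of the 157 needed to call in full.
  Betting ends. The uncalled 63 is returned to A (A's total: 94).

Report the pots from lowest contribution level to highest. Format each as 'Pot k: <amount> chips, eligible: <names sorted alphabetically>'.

Contributions (after 63 returned to A): A=94, C=94, D=34
Folded: B
Pot levels (distinct totals of non-folded players): 34, 94
Layer 1-34: 34 each from A, C, D = 34*3 = 102 chips; eligible A, C, D
Layer 35-94: 60 each from A, C = 60*2 = 120 chips; eligible A, C

Pot 1: 102 chips, eligible: A, C, D
Pot 2: 120 chips, eligible: A, C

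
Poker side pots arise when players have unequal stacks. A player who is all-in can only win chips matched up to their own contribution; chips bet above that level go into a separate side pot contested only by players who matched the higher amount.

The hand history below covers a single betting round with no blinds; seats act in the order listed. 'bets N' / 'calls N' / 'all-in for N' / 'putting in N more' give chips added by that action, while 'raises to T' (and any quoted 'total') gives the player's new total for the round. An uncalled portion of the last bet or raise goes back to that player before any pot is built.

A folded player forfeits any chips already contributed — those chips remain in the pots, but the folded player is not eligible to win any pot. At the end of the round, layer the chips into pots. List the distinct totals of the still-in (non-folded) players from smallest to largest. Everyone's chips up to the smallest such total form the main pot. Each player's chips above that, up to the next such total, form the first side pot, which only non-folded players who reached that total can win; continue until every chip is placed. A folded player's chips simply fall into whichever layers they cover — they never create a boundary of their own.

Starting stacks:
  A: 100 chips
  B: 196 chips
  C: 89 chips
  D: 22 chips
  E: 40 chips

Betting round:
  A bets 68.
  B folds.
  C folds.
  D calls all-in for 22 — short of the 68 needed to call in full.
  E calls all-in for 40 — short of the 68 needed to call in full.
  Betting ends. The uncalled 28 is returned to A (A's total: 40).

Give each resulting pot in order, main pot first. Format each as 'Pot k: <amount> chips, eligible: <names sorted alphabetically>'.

Pot 1: 66 chips, eligible: A, D, E
Pot 2: 36 chips, eligible: A, E

Derivation:
Contributions (after 28 returned to A): A=40, D=22, E=40
Folded: B, C
Pot levels (distinct totals of non-folded players): 22, 40
Layer 1-22: 22 each from A, D, E = 22*3 = 66 chips; eligible A, D, E
Layer 23-40: 18 each from A, E = 18*2 = 36 chips; eligible A, E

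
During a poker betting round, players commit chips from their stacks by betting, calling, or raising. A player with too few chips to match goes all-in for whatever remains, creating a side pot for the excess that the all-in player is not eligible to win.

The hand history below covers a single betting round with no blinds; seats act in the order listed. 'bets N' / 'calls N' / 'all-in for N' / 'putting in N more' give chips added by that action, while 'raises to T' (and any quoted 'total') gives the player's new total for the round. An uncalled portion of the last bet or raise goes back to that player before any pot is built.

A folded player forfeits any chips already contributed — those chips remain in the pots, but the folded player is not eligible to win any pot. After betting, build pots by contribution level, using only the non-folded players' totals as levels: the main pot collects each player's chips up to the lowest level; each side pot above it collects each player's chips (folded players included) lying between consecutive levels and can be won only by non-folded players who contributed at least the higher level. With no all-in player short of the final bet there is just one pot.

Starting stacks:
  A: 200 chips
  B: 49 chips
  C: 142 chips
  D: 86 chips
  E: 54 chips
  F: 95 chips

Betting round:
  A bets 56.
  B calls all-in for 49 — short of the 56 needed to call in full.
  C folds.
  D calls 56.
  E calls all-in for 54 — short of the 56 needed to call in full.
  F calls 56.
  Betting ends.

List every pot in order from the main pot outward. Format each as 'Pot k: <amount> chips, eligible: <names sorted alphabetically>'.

Contributions: A=56, B=49, D=56, E=54, F=56
Folded: C
Pot levels (distinct totals of non-folded players): 49, 54, 56
Layer 1-49: 49 each from A, B, D, E, F = 49*5 = 245 chips; eligible A, B, D, E, F
Layer 50-54: 5 each from A, D, E, F = 5*4 = 20 chips; eligible A, D, E, F
Layer 55-56: 2 each from A, D, F = 2*3 = 6 chips; eligible A, D, F

Pot 1: 245 chips, eligible: A, B, D, E, F
Pot 2: 20 chips, eligible: A, D, E, F
Pot 3: 6 chips, eligible: A, D, F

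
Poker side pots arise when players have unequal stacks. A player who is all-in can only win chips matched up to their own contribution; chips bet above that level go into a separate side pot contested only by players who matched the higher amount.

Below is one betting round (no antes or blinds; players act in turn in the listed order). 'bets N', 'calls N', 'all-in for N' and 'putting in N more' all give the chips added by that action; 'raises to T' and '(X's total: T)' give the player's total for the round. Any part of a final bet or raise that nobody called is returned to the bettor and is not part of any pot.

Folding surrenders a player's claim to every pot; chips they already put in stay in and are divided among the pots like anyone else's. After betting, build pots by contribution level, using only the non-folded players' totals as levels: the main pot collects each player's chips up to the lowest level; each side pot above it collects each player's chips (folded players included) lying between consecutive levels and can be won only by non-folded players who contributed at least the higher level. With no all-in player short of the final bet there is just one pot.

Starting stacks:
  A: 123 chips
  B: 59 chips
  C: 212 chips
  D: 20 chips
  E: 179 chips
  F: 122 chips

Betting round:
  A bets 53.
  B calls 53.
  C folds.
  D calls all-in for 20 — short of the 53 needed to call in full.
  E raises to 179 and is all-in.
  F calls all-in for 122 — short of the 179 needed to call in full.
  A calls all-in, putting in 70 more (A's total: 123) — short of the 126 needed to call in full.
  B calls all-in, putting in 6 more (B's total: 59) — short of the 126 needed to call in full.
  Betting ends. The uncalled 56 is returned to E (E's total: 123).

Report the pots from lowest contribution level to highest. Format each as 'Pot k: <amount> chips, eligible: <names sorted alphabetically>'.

Contributions (after 56 returned to E): A=123, B=59, D=20, E=123, F=122
Folded: C
Pot levels (distinct totals of non-folded players): 20, 59, 122, 123
Layer 1-20: 20 each from A, B, D, E, F = 20*5 = 100 chips; eligible A, B, D, E, F
Layer 21-59: 39 each from A, B, E, F = 39*4 = 156 chips; eligible A, B, E, F
Layer 60-122: 63 each from A, E, F = 63*3 = 189 chips; eligible A, E, F
Layer 123-123: 1 each from A, E = 1*2 = 2 chips; eligible A, E

Pot 1: 100 chips, eligible: A, B, D, E, F
Pot 2: 156 chips, eligible: A, B, E, F
Pot 3: 189 chips, eligible: A, E, F
Pot 4: 2 chips, eligible: A, E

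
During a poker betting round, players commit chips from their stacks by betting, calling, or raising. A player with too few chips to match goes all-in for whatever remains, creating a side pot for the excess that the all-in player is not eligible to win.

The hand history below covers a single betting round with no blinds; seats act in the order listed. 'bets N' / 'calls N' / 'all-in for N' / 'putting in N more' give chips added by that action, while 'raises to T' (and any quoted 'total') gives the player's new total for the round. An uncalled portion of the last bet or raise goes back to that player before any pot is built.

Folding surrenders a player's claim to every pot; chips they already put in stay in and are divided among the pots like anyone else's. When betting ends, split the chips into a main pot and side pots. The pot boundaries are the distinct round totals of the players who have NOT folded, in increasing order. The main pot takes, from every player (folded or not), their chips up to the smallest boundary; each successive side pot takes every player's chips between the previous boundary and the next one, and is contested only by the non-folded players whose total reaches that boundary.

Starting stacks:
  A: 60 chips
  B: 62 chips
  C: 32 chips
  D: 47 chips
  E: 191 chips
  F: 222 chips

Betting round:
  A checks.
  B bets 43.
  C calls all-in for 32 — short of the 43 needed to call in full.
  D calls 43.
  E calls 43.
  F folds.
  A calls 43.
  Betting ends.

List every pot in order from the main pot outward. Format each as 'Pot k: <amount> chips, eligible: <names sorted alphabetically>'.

Pot 1: 160 chips, eligible: A, B, C, D, E
Pot 2: 44 chips, eligible: A, B, D, E

Derivation:
Contributions: A=43, B=43, C=32, D=43, E=43
Folded: F
Pot levels (distinct totals of non-folded players): 32, 43
Layer 1-32: 32 each from A, B, C, D, E = 32*5 = 160 chips; eligible A, B, C, D, E
Layer 33-43: 11 each from A, B, D, E = 11*4 = 44 chips; eligible A, B, D, E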